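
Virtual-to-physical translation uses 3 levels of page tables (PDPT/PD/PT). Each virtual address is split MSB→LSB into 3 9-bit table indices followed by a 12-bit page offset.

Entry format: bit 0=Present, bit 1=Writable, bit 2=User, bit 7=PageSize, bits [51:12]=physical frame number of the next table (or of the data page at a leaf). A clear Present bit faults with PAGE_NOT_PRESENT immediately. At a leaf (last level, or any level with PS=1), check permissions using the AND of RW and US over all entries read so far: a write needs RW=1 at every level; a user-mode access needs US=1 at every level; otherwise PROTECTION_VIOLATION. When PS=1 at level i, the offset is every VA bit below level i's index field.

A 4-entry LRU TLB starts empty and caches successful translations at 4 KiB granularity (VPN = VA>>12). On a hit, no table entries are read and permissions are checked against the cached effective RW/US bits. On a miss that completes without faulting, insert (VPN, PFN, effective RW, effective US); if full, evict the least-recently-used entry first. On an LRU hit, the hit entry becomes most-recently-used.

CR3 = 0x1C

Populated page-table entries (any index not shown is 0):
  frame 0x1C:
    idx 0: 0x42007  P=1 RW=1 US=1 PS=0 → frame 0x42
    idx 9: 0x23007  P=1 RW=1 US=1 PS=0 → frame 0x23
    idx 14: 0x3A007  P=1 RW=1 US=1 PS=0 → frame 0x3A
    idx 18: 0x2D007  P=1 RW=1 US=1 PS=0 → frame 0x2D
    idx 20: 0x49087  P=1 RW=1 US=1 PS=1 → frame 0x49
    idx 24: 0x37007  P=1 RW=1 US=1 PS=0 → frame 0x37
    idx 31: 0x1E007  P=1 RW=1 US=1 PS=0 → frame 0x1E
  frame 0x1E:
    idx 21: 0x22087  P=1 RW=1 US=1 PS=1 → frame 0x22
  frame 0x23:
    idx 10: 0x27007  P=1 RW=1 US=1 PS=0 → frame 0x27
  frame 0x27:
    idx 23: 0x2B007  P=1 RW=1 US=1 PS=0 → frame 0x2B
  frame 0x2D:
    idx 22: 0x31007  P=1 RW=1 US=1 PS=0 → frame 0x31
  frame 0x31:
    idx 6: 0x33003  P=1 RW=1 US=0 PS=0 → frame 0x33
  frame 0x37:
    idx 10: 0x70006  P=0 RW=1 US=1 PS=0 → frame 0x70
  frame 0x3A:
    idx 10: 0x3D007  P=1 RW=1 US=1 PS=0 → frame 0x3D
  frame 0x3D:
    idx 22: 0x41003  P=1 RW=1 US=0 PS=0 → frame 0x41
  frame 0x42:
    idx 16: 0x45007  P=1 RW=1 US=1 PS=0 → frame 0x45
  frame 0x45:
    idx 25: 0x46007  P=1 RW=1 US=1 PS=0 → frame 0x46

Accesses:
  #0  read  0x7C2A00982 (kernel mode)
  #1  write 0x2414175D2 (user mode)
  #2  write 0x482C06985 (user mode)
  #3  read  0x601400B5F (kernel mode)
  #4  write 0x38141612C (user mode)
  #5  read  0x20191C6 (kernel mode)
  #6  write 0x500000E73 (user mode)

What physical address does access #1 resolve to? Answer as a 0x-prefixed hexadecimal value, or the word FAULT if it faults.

Per-access translation:
#0 VA=0x7C2A00982 (r,kernel):
  lvl0: tbl 0x1C, slot 31 ⇒ 0x1E007 (P1/RW1/US1/PS0)
  lvl1: tbl 0x1E, slot 21 ⇒ 0x22087 (P1/RW1/US1/PS1)
  ⇒ phys 0x22982 (huge @L1)  [2 reads]
#1 VA=0x2414175D2 (w,user):
  lvl0: tbl 0x1C, slot 9 ⇒ 0x23007 (P1/RW1/US1/PS0)
  lvl1: tbl 0x23, slot 10 ⇒ 0x27007 (P1/RW1/US1/PS0)
  lvl2: tbl 0x27, slot 23 ⇒ 0x2B007 (P1/RW1/US1/PS0)
  ⇒ phys 0x2B5D2  [3 reads]
#2 VA=0x482C06985 (w,user):
  lvl0: tbl 0x1C, slot 18 ⇒ 0x2D007 (P1/RW1/US1/PS0)
  lvl1: tbl 0x2D, slot 22 ⇒ 0x31007 (P1/RW1/US1/PS0)
  lvl2: tbl 0x31, slot 6 ⇒ 0x33003 (P1/RW1/US0/PS0)
  → PROTECTION_VIOLATION  (3 entries read)
#3 VA=0x601400B5F (r,kernel):
  lvl0: tbl 0x1C, slot 24 ⇒ 0x37007 (P1/RW1/US1/PS0)
  lvl1: tbl 0x37, slot 10 ⇒ 0x70006 (P0/RW1/US1/PS0)
  → PAGE_NOT_PRESENT  (2 entries read)
#4 VA=0x38141612C (w,user):
  lvl0: tbl 0x1C, slot 14 ⇒ 0x3A007 (P1/RW1/US1/PS0)
  lvl1: tbl 0x3A, slot 10 ⇒ 0x3D007 (P1/RW1/US1/PS0)
  lvl2: tbl 0x3D, slot 22 ⇒ 0x41003 (P1/RW1/US0/PS0)
  → PROTECTION_VIOLATION  (3 entries read)
#5 VA=0x20191C6 (r,kernel):
  lvl0: tbl 0x1C, slot 0 ⇒ 0x42007 (P1/RW1/US1/PS0)
  lvl1: tbl 0x42, slot 16 ⇒ 0x45007 (P1/RW1/US1/PS0)
  lvl2: tbl 0x45, slot 25 ⇒ 0x46007 (P1/RW1/US1/PS0)
  ⇒ phys 0x461C6  [3 reads]
#6 VA=0x500000E73 (w,user):
  lvl0: tbl 0x1C, slot 20 ⇒ 0x49087 (P1/RW1/US1/PS1)
  ⇒ phys 0x49E73 (huge @L0)  [1 reads]

Access #1 PA: 0x2B5D2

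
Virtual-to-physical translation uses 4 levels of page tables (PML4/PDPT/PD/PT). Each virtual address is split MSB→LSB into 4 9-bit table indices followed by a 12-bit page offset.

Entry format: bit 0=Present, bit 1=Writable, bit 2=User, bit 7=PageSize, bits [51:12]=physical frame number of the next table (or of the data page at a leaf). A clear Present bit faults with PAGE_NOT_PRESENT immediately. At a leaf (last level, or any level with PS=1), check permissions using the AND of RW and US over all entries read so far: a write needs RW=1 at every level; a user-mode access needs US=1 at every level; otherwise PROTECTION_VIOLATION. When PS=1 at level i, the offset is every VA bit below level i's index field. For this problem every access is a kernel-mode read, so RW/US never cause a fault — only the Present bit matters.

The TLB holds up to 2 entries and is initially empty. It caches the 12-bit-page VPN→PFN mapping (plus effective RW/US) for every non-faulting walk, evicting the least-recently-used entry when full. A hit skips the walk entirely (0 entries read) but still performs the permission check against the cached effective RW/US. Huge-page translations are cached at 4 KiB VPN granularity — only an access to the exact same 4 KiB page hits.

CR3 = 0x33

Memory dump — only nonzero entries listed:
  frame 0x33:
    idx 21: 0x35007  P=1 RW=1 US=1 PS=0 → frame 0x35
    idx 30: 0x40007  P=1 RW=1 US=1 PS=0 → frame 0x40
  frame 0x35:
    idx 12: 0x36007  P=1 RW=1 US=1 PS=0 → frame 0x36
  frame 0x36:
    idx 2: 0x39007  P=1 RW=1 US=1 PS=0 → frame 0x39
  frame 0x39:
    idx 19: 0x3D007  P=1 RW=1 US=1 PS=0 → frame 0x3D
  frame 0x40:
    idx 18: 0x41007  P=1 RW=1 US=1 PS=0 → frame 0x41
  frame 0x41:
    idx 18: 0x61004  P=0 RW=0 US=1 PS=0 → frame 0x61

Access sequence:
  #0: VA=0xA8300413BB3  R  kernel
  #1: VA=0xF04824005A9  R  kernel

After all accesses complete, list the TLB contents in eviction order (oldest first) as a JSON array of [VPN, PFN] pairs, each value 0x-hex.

Walk each access:
#0 VA=0xA8300413BB3 (r,kernel):
  lvl0: tbl 0x33, slot 21 ⇒ 0x35007 (P1/RW1/US1/PS0)
  lvl1: tbl 0x35, slot 12 ⇒ 0x36007 (P1/RW1/US1/PS0)
  lvl2: tbl 0x36, slot 2 ⇒ 0x39007 (P1/RW1/US1/PS0)
  lvl3: tbl 0x39, slot 19 ⇒ 0x3D007 (P1/RW1/US1/PS0)
  → PA=0x3DBB3  (4 entries read)
#1 VA=0xF04824005A9 (r,kernel):
  lvl0: tbl 0x33, slot 30 ⇒ 0x40007 (P1/RW1/US1/PS0)
  lvl1: tbl 0x40, slot 18 ⇒ 0x41007 (P1/RW1/US1/PS0)
  lvl2: tbl 0x41, slot 18 ⇒ 0x61004 (P0/RW0/US1/PS0)
  ✗ PAGE_NOT_PRESENT  [3 reads]

TLB: [["0xA8300413", "0x3D"]]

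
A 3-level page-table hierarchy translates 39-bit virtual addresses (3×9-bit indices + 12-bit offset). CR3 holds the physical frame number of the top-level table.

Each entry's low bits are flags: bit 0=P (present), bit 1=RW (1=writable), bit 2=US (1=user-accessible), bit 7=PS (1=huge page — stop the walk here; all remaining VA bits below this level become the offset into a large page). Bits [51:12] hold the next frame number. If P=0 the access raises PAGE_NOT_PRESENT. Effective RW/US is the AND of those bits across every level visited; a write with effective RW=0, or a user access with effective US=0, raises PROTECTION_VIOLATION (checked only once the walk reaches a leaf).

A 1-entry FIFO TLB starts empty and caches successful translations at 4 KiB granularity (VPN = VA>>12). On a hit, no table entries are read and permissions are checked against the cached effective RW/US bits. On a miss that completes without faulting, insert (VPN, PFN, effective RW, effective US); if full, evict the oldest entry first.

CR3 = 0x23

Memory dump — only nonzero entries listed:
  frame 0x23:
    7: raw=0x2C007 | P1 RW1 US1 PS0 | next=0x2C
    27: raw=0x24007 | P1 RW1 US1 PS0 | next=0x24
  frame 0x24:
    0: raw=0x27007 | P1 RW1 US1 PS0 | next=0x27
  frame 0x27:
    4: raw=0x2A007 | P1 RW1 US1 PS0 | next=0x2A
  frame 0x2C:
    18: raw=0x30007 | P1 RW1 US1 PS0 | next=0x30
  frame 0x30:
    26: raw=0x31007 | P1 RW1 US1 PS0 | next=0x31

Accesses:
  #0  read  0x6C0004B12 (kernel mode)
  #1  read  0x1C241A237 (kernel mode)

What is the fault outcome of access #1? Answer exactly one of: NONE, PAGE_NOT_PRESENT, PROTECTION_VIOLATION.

Walk each access:
#0 VA=0x6C0004B12 (r,kernel):
  L0: frame=0x23 idx=27 entry=0x24007 [P=1 RW=1 US=1 PS=0]
  L1: frame=0x24 idx=0 entry=0x27007 [P=1 RW=1 US=1 PS=0]
  L2: frame=0x27 idx=4 entry=0x2A007 [P=1 RW=1 US=1 PS=0]
  ✓ 0x2AB12  — 3 lookups
#1 VA=0x1C241A237 (r,kernel):
  L0: frame=0x23 idx=7 entry=0x2C007 [P=1 RW=1 US=1 PS=0]
  L1: frame=0x2C idx=18 entry=0x30007 [P=1 RW=1 US=1 PS=0]
  L2: frame=0x30 idx=26 entry=0x31007 [P=1 RW=1 US=1 PS=0]
  ✓ 0x31237  — 3 lookups

Access #1 fault: NONE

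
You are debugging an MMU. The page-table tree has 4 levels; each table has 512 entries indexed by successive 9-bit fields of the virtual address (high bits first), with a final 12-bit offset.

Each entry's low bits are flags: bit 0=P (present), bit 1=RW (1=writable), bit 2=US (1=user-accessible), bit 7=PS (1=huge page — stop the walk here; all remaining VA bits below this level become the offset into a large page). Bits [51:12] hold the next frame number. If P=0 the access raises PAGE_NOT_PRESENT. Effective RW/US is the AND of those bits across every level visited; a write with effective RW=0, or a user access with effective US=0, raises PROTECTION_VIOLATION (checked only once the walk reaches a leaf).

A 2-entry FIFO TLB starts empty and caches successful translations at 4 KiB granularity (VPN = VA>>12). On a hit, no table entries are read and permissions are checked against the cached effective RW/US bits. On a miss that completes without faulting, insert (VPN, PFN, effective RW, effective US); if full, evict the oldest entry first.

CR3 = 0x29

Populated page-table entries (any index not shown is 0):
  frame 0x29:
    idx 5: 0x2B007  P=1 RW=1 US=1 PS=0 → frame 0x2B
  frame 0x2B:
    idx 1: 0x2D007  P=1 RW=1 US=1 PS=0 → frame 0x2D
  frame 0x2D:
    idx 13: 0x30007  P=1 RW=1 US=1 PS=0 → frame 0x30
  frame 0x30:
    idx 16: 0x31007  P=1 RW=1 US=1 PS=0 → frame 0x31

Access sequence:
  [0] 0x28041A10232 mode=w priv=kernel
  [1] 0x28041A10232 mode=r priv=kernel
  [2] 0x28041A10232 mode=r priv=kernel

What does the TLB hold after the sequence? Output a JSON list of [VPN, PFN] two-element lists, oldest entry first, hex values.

Per-access translation:
#0 VA=0x28041A10232 (w,kernel):
  lvl0: tbl 0x29, slot 5 ⇒ 0x2B007 (P1/RW1/US1/PS0)
  lvl1: tbl 0x2B, slot 1 ⇒ 0x2D007 (P1/RW1/US1/PS0)
  lvl2: tbl 0x2D, slot 13 ⇒ 0x30007 (P1/RW1/US1/PS0)
  lvl3: tbl 0x30, slot 16 ⇒ 0x31007 (P1/RW1/US1/PS0)
  ⇒ phys 0x31232  [4 reads]
#1 VA=0x28041A10232 (r,kernel):
  TLB hit vpn=0x28041A10 → PA=0x31232
#2 VA=0x28041A10232 (r,kernel):
  TLB hit vpn=0x28041A10 → PA=0x31232

TLB: [["0x28041A10", "0x31"]]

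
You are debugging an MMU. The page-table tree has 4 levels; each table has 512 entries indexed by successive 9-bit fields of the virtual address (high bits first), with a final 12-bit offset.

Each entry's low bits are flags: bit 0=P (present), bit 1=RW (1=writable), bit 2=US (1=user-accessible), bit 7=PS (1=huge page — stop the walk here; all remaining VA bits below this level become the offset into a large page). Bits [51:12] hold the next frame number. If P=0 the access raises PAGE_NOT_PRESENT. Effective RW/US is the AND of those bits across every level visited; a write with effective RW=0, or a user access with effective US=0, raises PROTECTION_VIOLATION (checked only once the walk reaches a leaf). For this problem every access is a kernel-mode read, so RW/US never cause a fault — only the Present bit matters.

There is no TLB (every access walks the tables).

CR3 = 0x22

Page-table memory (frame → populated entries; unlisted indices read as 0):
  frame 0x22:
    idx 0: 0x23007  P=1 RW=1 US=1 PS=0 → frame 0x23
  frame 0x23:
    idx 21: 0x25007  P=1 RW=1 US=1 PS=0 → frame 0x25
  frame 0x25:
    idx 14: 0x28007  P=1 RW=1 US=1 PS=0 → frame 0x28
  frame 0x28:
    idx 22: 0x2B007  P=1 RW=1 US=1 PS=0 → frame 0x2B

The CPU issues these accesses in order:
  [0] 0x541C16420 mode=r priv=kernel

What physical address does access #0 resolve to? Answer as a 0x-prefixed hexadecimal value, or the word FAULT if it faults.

Trace:
#0 VA=0x541C16420 (r,kernel):
  [0] read 0x22 idx=0: raw=0x23007 flags P=1 W=1 U=1 S=0
  [1] read 0x23 idx=21: raw=0x25007 flags P=1 W=1 U=1 S=0
  [2] read 0x25 idx=14: raw=0x28007 flags P=1 W=1 U=1 S=0
  [3] read 0x28 idx=22: raw=0x2B007 flags P=1 W=1 U=1 S=0
  → PA=0x2B420  (4 entries read)

Access #0 PA: 0x2B420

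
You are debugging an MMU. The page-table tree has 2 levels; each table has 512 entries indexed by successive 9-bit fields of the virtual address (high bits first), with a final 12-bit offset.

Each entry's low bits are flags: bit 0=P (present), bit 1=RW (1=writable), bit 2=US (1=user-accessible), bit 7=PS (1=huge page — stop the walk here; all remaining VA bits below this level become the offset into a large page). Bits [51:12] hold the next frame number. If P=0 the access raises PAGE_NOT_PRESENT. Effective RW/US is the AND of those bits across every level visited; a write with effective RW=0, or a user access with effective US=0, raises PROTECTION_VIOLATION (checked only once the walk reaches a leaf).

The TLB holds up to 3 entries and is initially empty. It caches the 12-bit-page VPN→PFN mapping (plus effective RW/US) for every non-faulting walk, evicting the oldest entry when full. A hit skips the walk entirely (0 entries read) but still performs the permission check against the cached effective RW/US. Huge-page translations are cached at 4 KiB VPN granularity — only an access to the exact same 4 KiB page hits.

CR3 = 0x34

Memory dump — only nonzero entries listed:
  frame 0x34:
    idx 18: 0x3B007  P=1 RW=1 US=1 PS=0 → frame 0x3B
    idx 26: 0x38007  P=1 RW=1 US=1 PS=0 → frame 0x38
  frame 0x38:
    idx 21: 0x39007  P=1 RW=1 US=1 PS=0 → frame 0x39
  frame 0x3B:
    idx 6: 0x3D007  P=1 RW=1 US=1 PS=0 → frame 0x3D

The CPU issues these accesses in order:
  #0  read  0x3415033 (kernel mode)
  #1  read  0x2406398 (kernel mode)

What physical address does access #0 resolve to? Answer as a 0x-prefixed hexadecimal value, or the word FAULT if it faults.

Per-access translation:
#0 VA=0x3415033 (r,kernel):
  L0 @0x34[26] → 0x38007  P=1,RW=1,US=1,PS=0
  L1 @0x38[21] → 0x39007  P=1,RW=1,US=1,PS=0
  → PA=0x39033  (2 entries read)
#1 VA=0x2406398 (r,kernel):
  L0 @0x34[18] → 0x3B007  P=1,RW=1,US=1,PS=0
  L1 @0x3B[6] → 0x3D007  P=1,RW=1,US=1,PS=0
  → PA=0x3D398  (2 entries read)

Access #0 PA: 0x39033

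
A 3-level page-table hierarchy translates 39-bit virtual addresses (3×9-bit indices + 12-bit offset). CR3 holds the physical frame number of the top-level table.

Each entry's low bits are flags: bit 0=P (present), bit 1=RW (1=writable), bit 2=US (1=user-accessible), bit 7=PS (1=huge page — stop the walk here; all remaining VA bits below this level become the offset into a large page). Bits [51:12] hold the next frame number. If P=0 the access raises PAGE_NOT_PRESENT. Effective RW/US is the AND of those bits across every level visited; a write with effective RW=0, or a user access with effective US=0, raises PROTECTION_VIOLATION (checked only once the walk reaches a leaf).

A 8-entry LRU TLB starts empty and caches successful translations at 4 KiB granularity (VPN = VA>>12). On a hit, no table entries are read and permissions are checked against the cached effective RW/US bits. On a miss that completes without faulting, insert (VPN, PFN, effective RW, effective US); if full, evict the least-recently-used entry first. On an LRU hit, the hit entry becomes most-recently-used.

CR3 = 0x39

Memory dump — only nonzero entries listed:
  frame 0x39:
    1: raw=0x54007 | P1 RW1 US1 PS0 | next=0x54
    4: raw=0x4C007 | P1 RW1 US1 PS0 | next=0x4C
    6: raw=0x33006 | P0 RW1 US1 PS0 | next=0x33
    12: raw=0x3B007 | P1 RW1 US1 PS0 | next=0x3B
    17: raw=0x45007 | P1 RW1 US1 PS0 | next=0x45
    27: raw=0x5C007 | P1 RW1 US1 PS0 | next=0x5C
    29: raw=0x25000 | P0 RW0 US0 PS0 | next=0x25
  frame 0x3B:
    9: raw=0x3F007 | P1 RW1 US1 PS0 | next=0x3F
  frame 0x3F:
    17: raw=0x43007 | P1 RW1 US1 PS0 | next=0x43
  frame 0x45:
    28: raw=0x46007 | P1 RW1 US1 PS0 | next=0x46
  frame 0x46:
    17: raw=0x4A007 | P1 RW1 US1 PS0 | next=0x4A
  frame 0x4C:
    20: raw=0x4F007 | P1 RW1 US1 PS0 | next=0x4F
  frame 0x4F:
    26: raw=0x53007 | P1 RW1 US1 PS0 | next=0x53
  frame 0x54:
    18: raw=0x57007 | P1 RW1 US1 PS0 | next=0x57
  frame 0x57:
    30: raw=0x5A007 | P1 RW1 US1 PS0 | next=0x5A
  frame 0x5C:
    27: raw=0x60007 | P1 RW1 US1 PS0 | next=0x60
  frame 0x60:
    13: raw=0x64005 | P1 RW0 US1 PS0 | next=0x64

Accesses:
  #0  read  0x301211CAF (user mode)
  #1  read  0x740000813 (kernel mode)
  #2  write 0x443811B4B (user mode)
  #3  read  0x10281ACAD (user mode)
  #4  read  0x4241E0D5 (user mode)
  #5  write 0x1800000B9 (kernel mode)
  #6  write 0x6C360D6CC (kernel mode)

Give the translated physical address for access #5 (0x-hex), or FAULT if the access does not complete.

Walk each access:
#0 VA=0x301211CAF (r,user):
  L0 @0x39[12] → 0x3B007  P=1,RW=1,US=1,PS=0
  L1 @0x3B[9] → 0x3F007  P=1,RW=1,US=1,PS=0
  L2 @0x3F[17] → 0x43007  P=1,RW=1,US=1,PS=0
  ⇒ phys 0x43CAF  [3 reads]
#1 VA=0x740000813 (r,kernel):
  L0 @0x39[29] → 0x25000  P=0,RW=0,US=0,PS=0
  ⇒ fault: PAGE_NOT_PRESENT  — 1 lookups
#2 VA=0x443811B4B (w,user):
  L0 @0x39[17] → 0x45007  P=1,RW=1,US=1,PS=0
  L1 @0x45[28] → 0x46007  P=1,RW=1,US=1,PS=0
  L2 @0x46[17] → 0x4A007  P=1,RW=1,US=1,PS=0
  ⇒ phys 0x4AB4B  [3 reads]
#3 VA=0x10281ACAD (r,user):
  L0 @0x39[4] → 0x4C007  P=1,RW=1,US=1,PS=0
  L1 @0x4C[20] → 0x4F007  P=1,RW=1,US=1,PS=0
  L2 @0x4F[26] → 0x53007  P=1,RW=1,US=1,PS=0
  ⇒ phys 0x53CAD  [3 reads]
#4 VA=0x4241E0D5 (r,user):
  L0 @0x39[1] → 0x54007  P=1,RW=1,US=1,PS=0
  L1 @0x54[18] → 0x57007  P=1,RW=1,US=1,PS=0
  L2 @0x57[30] → 0x5A007  P=1,RW=1,US=1,PS=0
  ⇒ phys 0x5A0D5  [3 reads]
#5 VA=0x1800000B9 (w,kernel):
  L0 @0x39[6] → 0x33006  P=0,RW=1,US=1,PS=0
  ⇒ fault: PAGE_NOT_PRESENT  — 1 lookups
#6 VA=0x6C360D6CC (w,kernel):
  L0 @0x39[27] → 0x5C007  P=1,RW=1,US=1,PS=0
  L1 @0x5C[27] → 0x60007  P=1,RW=1,US=1,PS=0
  L2 @0x60[13] → 0x64005  P=1,RW=0,US=1,PS=0
  ⇒ fault: PROTECTION_VIOLATION  — 3 lookups

Access #5 PA: FAULT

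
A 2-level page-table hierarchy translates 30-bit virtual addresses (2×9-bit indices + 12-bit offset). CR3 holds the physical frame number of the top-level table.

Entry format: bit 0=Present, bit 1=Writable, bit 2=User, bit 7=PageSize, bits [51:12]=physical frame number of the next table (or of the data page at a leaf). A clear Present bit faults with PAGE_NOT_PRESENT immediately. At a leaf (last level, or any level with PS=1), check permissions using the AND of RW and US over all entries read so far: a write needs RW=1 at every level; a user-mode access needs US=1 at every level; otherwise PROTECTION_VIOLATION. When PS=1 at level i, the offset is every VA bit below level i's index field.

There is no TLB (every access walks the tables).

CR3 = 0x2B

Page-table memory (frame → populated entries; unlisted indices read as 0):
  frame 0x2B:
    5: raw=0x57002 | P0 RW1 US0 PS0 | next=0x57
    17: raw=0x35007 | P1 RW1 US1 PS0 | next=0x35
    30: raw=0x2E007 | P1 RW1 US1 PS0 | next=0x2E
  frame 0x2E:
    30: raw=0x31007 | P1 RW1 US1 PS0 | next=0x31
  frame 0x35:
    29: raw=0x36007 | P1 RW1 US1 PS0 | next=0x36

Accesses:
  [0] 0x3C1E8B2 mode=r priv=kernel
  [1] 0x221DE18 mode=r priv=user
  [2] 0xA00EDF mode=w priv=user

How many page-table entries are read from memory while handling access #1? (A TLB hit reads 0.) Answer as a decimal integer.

Trace:
#0 VA=0x3C1E8B2 (r,kernel):
  L0: frame=0x2B idx=30 entry=0x2E007 [P=1 RW=1 US=1 PS=0]
  L1: frame=0x2E idx=30 entry=0x31007 [P=1 RW=1 US=1 PS=0]
  ⇒ phys 0x318B2  [2 reads]
#1 VA=0x221DE18 (r,user):
  L0: frame=0x2B idx=17 entry=0x35007 [P=1 RW=1 US=1 PS=0]
  L1: frame=0x35 idx=29 entry=0x36007 [P=1 RW=1 US=1 PS=0]
  ⇒ phys 0x36E18  [2 reads]
#2 VA=0xA00EDF (w,user):
  L0: frame=0x2B idx=5 entry=0x57002 [P=0 RW=1 US=0 PS=0]
  ✗ PAGE_NOT_PRESENT  [1 reads]

Entries read for #1: 2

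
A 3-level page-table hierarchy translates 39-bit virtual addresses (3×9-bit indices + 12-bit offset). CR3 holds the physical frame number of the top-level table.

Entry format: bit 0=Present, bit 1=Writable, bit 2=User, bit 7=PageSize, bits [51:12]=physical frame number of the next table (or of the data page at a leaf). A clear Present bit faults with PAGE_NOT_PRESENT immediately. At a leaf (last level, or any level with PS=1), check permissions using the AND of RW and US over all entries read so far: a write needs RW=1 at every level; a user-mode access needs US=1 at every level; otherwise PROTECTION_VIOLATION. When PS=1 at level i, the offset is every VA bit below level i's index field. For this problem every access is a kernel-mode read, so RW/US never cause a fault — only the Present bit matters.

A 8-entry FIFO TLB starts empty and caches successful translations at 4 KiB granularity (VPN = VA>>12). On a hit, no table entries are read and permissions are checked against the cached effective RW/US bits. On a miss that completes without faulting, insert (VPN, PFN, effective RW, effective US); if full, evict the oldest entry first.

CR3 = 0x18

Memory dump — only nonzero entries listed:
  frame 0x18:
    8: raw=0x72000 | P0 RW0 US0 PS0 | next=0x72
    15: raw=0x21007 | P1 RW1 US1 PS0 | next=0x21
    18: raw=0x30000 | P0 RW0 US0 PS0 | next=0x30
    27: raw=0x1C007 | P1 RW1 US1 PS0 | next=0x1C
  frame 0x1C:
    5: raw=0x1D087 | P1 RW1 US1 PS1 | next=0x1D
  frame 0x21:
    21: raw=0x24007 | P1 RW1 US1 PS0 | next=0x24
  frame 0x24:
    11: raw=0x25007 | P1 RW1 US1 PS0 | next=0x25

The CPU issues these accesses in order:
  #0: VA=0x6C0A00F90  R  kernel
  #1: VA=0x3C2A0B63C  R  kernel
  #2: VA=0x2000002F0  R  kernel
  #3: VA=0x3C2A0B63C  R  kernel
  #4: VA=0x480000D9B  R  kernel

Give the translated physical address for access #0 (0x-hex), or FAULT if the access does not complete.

Per-access translation:
#0 VA=0x6C0A00F90 (r,kernel):
  L0: frame=0x18 idx=27 entry=0x1C007 [P=1 RW=1 US=1 PS=0]
  L1: frame=0x1C idx=5 entry=0x1D087 [P=1 RW=1 US=1 PS=1]
  ✓ 0x1DF90 (huge @L1)  — 2 lookups
#1 VA=0x3C2A0B63C (r,kernel):
  L0: frame=0x18 idx=15 entry=0x21007 [P=1 RW=1 US=1 PS=0]
  L1: frame=0x21 idx=21 entry=0x24007 [P=1 RW=1 US=1 PS=0]
  L2: frame=0x24 idx=11 entry=0x25007 [P=1 RW=1 US=1 PS=0]
  ✓ 0x2563C  — 3 lookups
#2 VA=0x2000002F0 (r,kernel):
  L0: frame=0x18 idx=8 entry=0x72000 [P=0 RW=0 US=0 PS=0]
  → PAGE_NOT_PRESENT  (1 entries read)
#3 VA=0x3C2A0B63C (r,kernel):
  TLB hit vpn=0x3C2A0B → PA=0x2563C
#4 VA=0x480000D9B (r,kernel):
  L0: frame=0x18 idx=18 entry=0x30000 [P=0 RW=0 US=0 PS=0]
  → PAGE_NOT_PRESENT  (1 entries read)

Access #0 PA: 0x1DF90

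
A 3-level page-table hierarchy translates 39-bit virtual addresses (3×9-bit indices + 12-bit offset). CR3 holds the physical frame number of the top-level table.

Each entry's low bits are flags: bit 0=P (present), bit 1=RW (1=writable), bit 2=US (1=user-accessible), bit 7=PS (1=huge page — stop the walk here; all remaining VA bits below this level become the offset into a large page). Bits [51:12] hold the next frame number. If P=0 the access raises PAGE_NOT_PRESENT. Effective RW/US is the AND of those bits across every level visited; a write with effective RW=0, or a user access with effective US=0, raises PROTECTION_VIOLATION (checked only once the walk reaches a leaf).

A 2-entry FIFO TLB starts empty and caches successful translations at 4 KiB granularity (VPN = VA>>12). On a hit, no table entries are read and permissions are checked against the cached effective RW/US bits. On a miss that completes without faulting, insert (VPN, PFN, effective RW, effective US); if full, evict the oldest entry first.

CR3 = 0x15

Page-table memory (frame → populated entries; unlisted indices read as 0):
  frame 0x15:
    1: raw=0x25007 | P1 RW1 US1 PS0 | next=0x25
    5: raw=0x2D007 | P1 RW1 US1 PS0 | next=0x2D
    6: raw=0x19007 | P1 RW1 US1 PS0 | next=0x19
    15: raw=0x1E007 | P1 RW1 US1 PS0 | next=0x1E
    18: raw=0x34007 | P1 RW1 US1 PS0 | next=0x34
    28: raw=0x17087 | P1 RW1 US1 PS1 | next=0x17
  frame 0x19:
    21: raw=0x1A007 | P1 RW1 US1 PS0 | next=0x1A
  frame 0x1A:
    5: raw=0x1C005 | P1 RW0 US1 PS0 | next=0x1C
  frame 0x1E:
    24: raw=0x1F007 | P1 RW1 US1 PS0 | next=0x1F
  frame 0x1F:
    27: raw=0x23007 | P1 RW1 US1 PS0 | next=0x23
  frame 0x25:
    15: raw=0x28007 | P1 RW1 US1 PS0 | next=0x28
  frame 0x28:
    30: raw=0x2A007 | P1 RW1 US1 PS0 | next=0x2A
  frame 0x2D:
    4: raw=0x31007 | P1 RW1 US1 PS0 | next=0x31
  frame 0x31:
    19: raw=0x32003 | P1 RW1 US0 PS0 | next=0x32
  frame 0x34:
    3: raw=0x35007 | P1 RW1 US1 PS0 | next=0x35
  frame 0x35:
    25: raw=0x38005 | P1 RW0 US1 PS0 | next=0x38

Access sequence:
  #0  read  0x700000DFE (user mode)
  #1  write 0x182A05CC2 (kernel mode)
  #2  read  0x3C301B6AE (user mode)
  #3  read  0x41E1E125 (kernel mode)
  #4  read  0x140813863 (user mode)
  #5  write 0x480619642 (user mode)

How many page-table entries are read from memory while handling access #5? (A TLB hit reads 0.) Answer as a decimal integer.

Trace:
#0 VA=0x700000DFE (r,user):
  L0 @0x15[28] → 0x17087  P=1,RW=1,US=1,PS=1
  ✓ 0x17DFE (huge @L0)  — 1 lookups
#1 VA=0x182A05CC2 (w,kernel):
  L0 @0x15[6] → 0x19007  P=1,RW=1,US=1,PS=0
  L1 @0x19[21] → 0x1A007  P=1,RW=1,US=1,PS=0
  L2 @0x1A[5] → 0x1C005  P=1,RW=0,US=1,PS=0
  → PROTECTION_VIOLATION  (3 entries read)
#2 VA=0x3C301B6AE (r,user):
  L0 @0x15[15] → 0x1E007  P=1,RW=1,US=1,PS=0
  L1 @0x1E[24] → 0x1F007  P=1,RW=1,US=1,PS=0
  L2 @0x1F[27] → 0x23007  P=1,RW=1,US=1,PS=0
  ✓ 0x236AE  — 3 lookups
#3 VA=0x41E1E125 (r,kernel):
  L0 @0x15[1] → 0x25007  P=1,RW=1,US=1,PS=0
  L1 @0x25[15] → 0x28007  P=1,RW=1,US=1,PS=0
  L2 @0x28[30] → 0x2A007  P=1,RW=1,US=1,PS=0
  ✓ 0x2A125  — 3 lookups
#4 VA=0x140813863 (r,user):
  L0 @0x15[5] → 0x2D007  P=1,RW=1,US=1,PS=0
  L1 @0x2D[4] → 0x31007  P=1,RW=1,US=1,PS=0
  L2 @0x31[19] → 0x32003  P=1,RW=1,US=0,PS=0
  → PROTECTION_VIOLATION  (3 entries read)
#5 VA=0x480619642 (w,user):
  L0 @0x15[18] → 0x34007  P=1,RW=1,US=1,PS=0
  L1 @0x34[3] → 0x35007  P=1,RW=1,US=1,PS=0
  L2 @0x35[25] → 0x38005  P=1,RW=0,US=1,PS=0
  → PROTECTION_VIOLATION  (3 entries read)

Entries read for #5: 3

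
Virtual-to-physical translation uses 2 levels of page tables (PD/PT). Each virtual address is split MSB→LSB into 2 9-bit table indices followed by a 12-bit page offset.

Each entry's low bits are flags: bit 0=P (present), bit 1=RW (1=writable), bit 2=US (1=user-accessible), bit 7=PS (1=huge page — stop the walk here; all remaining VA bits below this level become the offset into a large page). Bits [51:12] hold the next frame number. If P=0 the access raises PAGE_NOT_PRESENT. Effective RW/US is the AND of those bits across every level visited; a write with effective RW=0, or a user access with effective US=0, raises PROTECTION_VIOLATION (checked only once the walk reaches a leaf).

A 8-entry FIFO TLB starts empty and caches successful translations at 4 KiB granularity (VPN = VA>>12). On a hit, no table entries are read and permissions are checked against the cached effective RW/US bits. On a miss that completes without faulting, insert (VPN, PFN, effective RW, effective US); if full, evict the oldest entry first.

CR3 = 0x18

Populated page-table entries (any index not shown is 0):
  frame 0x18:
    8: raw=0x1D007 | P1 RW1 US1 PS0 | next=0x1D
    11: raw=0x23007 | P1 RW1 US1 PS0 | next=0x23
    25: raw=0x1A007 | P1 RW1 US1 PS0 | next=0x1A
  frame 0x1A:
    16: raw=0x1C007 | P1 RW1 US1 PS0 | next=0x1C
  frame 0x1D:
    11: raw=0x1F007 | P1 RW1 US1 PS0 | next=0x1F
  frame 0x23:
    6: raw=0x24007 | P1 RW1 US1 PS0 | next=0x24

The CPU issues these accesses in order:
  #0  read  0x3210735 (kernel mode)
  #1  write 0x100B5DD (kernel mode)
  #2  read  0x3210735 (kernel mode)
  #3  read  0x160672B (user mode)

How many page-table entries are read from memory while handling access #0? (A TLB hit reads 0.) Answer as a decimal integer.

Per-access translation:
#0 VA=0x3210735 (r,kernel):
  [0] read 0x18 idx=25: raw=0x1A007 flags P=1 W=1 U=1 S=0
  [1] read 0x1A idx=16: raw=0x1C007 flags P=1 W=1 U=1 S=0
  ⇒ phys 0x1C735  [2 reads]
#1 VA=0x100B5DD (w,kernel):
  [0] read 0x18 idx=8: raw=0x1D007 flags P=1 W=1 U=1 S=0
  [1] read 0x1D idx=11: raw=0x1F007 flags P=1 W=1 U=1 S=0
  ⇒ phys 0x1F5DD  [2 reads]
#2 VA=0x3210735 (r,kernel):
  TLB hit vpn=0x3210 → PA=0x1C735
#3 VA=0x160672B (r,user):
  [0] read 0x18 idx=11: raw=0x23007 flags P=1 W=1 U=1 S=0
  [1] read 0x23 idx=6: raw=0x24007 flags P=1 W=1 U=1 S=0
  ⇒ phys 0x2472B  [2 reads]

Entries read for #0: 2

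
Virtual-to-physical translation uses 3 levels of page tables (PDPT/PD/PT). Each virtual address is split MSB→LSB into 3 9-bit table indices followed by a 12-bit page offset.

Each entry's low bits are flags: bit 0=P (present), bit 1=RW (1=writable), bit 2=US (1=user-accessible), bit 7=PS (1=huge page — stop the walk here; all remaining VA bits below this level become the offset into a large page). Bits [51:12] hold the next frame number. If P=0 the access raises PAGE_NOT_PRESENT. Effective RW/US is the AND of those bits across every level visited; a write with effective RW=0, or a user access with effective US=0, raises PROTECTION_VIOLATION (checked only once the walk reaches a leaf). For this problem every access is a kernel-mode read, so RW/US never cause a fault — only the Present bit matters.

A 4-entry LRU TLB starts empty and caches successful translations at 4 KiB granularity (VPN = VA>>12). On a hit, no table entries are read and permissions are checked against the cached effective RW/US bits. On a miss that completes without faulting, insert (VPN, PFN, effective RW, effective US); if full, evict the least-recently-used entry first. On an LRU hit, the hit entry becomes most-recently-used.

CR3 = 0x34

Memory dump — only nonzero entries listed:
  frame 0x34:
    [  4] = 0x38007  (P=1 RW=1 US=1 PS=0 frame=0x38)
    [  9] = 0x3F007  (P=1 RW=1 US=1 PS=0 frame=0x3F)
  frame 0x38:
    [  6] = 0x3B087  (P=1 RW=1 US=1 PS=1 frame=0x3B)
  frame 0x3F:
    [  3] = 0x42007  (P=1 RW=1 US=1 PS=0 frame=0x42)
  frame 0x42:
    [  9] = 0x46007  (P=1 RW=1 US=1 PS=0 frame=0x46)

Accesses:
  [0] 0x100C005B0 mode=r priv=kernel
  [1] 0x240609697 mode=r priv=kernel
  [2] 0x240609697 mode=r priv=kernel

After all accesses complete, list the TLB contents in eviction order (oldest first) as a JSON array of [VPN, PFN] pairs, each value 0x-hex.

Trace:
#0 VA=0x100C005B0 (r,kernel):
  L0: frame=0x34 idx=4 entry=0x38007 [P=1 RW=1 US=1 PS=0]
  L1: frame=0x38 idx=6 entry=0x3B087 [P=1 RW=1 US=1 PS=1]
  ✓ 0x3B5B0 (huge @L1)  — 2 lookups
#1 VA=0x240609697 (r,kernel):
  L0: frame=0x34 idx=9 entry=0x3F007 [P=1 RW=1 US=1 PS=0]
  L1: frame=0x3F idx=3 entry=0x42007 [P=1 RW=1 US=1 PS=0]
  L2: frame=0x42 idx=9 entry=0x46007 [P=1 RW=1 US=1 PS=0]
  ✓ 0x46697  — 3 lookups
#2 VA=0x240609697 (r,kernel):
  TLB hit vpn=0x240609 → PA=0x46697

TLB: [["0x100C00", "0x3B"], ["0x240609", "0x46"]]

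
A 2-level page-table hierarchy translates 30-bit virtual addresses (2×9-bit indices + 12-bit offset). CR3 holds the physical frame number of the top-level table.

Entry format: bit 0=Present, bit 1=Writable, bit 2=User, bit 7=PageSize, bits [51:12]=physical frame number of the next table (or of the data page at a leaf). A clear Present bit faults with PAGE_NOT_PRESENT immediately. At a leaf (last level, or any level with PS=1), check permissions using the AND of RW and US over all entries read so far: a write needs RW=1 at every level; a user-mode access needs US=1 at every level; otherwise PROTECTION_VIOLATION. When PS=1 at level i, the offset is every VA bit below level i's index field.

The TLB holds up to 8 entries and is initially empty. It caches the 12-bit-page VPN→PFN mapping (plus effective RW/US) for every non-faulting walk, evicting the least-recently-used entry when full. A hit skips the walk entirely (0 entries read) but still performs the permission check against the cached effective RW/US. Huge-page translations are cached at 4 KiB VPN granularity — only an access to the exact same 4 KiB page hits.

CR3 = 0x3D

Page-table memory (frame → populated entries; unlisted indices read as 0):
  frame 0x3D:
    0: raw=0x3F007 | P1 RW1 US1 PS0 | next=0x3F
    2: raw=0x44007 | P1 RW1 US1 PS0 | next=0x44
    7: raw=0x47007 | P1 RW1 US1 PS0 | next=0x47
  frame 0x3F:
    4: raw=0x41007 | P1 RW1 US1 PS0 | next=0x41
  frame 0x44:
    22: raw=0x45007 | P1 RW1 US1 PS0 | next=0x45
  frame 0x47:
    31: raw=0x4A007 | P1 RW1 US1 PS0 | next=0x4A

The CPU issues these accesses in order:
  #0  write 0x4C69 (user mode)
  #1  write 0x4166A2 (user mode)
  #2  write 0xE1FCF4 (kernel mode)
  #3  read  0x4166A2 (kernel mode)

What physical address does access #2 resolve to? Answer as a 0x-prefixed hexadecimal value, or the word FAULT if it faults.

Trace:
#0 VA=0x4C69 (w,user):
  L0: frame=0x3D idx=0 entry=0x3F007 [P=1 RW=1 US=1 PS=0]
  L1: frame=0x3F idx=4 entry=0x41007 [P=1 RW=1 US=1 PS=0]
  → PA=0x41C69  (2 entries read)
#1 VA=0x4166A2 (w,user):
  L0: frame=0x3D idx=2 entry=0x44007 [P=1 RW=1 US=1 PS=0]
  L1: frame=0x44 idx=22 entry=0x45007 [P=1 RW=1 US=1 PS=0]
  → PA=0x456A2  (2 entries read)
#2 VA=0xE1FCF4 (w,kernel):
  L0: frame=0x3D idx=7 entry=0x47007 [P=1 RW=1 US=1 PS=0]
  L1: frame=0x47 idx=31 entry=0x4A007 [P=1 RW=1 US=1 PS=0]
  → PA=0x4ACF4  (2 entries read)
#3 VA=0x4166A2 (r,kernel):
  TLB hit vpn=0x416 → PA=0x456A2

Access #2 PA: 0x4ACF4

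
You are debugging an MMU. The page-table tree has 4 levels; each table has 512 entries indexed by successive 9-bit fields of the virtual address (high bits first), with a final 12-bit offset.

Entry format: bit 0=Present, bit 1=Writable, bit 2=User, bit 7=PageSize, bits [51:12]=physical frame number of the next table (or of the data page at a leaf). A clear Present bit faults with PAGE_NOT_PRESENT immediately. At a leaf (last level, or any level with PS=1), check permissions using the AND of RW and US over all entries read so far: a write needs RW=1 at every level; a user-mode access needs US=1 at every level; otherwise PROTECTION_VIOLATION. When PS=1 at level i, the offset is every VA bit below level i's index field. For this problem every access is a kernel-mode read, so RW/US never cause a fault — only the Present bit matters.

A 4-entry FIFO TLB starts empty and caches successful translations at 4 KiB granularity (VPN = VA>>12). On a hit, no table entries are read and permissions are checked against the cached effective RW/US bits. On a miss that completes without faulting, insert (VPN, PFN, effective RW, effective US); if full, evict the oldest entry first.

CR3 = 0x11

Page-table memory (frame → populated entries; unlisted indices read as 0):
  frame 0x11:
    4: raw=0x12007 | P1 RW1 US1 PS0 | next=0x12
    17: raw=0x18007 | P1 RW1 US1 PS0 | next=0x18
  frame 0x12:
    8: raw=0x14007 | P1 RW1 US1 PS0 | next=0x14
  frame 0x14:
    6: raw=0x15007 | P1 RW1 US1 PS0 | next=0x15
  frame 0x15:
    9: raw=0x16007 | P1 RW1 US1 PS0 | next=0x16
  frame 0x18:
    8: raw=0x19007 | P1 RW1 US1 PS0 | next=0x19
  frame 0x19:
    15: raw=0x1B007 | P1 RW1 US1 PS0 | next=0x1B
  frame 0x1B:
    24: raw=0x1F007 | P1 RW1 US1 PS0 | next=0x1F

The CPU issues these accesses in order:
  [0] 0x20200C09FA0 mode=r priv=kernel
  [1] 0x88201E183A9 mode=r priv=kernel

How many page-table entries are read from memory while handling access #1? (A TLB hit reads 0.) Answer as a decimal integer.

Walk each access:
#0 VA=0x20200C09FA0 (r,kernel):
  lvl0: tbl 0x11, slot 4 ⇒ 0x12007 (P1/RW1/US1/PS0)
  lvl1: tbl 0x12, slot 8 ⇒ 0x14007 (P1/RW1/US1/PS0)
  lvl2: tbl 0x14, slot 6 ⇒ 0x15007 (P1/RW1/US1/PS0)
  lvl3: tbl 0x15, slot 9 ⇒ 0x16007 (P1/RW1/US1/PS0)
  ⇒ phys 0x16FA0  [4 reads]
#1 VA=0x88201E183A9 (r,kernel):
  lvl0: tbl 0x11, slot 17 ⇒ 0x18007 (P1/RW1/US1/PS0)
  lvl1: tbl 0x18, slot 8 ⇒ 0x19007 (P1/RW1/US1/PS0)
  lvl2: tbl 0x19, slot 15 ⇒ 0x1B007 (P1/RW1/US1/PS0)
  lvl3: tbl 0x1B, slot 24 ⇒ 0x1F007 (P1/RW1/US1/PS0)
  ⇒ phys 0x1F3A9  [4 reads]

Entries read for #1: 4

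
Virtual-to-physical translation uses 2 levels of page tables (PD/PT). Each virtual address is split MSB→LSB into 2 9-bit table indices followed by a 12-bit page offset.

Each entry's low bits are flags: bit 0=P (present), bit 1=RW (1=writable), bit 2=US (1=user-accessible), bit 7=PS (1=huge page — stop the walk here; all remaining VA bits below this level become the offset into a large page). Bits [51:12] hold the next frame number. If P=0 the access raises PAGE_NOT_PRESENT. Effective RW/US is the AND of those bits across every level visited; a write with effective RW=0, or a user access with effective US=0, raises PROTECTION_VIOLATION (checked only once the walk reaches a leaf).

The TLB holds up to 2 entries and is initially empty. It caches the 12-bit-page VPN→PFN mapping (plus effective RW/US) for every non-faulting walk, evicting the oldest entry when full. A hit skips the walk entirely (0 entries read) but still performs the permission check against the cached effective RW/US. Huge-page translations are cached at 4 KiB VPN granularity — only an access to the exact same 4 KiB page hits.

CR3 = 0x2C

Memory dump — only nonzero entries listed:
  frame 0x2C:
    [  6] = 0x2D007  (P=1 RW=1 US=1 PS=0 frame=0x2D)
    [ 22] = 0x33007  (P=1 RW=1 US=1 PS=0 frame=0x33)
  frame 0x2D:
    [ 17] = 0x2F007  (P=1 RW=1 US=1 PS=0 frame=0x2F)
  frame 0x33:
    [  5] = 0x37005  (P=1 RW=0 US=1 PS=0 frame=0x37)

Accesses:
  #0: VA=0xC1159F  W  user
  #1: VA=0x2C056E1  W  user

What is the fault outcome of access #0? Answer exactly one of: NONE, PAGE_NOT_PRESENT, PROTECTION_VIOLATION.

Trace:
#0 VA=0xC1159F (w,user):
  L0 @0x2C[6] → 0x2D007  P=1,RW=1,US=1,PS=0
  L1 @0x2D[17] → 0x2F007  P=1,RW=1,US=1,PS=0
  → PA=0x2F59F  (2 entries read)
#1 VA=0x2C056E1 (w,user):
  L0 @0x2C[22] → 0x33007  P=1,RW=1,US=1,PS=0
  L1 @0x33[5] → 0x37005  P=1,RW=0,US=1,PS=0
  → PROTECTION_VIOLATION  (2 entries read)

Access #0 fault: NONE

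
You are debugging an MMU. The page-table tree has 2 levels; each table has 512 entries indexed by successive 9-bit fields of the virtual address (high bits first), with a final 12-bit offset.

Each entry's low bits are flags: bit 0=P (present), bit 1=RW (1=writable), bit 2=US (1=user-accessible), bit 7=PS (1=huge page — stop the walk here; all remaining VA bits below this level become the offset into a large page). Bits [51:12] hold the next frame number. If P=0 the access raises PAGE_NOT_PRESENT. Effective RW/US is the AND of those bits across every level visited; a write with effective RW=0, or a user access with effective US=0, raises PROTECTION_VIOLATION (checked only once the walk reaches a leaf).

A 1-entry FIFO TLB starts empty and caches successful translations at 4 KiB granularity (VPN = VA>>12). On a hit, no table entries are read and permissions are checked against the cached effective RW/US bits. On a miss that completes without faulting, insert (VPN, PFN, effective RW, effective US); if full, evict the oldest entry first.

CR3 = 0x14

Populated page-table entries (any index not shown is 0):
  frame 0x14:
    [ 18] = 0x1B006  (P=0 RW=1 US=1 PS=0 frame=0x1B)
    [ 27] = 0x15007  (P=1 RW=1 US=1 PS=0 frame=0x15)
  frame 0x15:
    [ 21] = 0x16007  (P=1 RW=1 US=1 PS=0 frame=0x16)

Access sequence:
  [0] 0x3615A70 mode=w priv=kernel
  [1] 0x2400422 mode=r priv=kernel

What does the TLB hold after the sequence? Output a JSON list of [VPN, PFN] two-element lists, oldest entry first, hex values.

Trace:
#0 VA=0x3615A70 (w,kernel):
  [0] read 0x14 idx=27: raw=0x15007 flags P=1 W=1 U=1 S=0
  [1] read 0x15 idx=21: raw=0x16007 flags P=1 W=1 U=1 S=0
  ✓ 0x16A70  — 2 lookups
#1 VA=0x2400422 (r,kernel):
  [0] read 0x14 idx=18: raw=0x1B006 flags P=0 W=1 U=1 S=0
  ⇒ fault: PAGE_NOT_PRESENT  — 1 lookups

TLB: [["0x3615", "0x16"]]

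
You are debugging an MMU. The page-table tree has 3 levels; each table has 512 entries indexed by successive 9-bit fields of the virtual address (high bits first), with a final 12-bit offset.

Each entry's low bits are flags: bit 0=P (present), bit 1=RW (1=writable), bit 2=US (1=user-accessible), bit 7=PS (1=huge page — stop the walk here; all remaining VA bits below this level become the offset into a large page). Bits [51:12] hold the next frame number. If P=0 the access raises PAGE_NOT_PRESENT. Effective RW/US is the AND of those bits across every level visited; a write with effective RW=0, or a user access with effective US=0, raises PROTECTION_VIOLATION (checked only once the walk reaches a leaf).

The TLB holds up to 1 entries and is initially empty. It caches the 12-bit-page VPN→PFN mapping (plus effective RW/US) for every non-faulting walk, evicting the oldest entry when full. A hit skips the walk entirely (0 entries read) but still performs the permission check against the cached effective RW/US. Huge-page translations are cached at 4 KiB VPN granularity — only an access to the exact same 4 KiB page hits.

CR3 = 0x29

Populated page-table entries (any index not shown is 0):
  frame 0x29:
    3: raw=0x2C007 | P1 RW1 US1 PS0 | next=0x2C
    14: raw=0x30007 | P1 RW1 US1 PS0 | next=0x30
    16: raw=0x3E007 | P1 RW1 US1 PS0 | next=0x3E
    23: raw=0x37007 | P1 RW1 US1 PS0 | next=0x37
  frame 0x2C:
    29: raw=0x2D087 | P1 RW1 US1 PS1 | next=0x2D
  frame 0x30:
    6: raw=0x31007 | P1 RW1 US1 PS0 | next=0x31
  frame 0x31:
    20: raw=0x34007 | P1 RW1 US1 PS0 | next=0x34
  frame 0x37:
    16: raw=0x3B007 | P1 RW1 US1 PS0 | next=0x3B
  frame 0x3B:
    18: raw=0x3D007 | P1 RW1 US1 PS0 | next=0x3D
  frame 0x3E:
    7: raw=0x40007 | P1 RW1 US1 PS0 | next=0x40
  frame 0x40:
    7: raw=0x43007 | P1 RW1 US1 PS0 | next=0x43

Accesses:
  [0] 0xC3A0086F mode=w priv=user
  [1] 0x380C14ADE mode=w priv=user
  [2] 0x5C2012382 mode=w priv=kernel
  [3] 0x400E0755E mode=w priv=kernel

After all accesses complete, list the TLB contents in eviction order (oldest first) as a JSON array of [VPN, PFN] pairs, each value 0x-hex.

Walk each access:
#0 VA=0xC3A0086F (w,user):
  L0: frame=0x29 idx=3 entry=0x2C007 [P=1 RW=1 US=1 PS=0]
  L1: frame=0x2C idx=29 entry=0x2D087 [P=1 RW=1 US=1 PS=1]
  ⇒ phys 0x2D86F (huge @L1)  [2 reads]
#1 VA=0x380C14ADE (w,user):
  L0: frame=0x29 idx=14 entry=0x30007 [P=1 RW=1 US=1 PS=0]
  L1: frame=0x30 idx=6 entry=0x31007 [P=1 RW=1 US=1 PS=0]
  L2: frame=0x31 idx=20 entry=0x34007 [P=1 RW=1 US=1 PS=0]
  ⇒ phys 0x34ADE  [3 reads]
#2 VA=0x5C2012382 (w,kernel):
  L0: frame=0x29 idx=23 entry=0x37007 [P=1 RW=1 US=1 PS=0]
  L1: frame=0x37 idx=16 entry=0x3B007 [P=1 RW=1 US=1 PS=0]
  L2: frame=0x3B idx=18 entry=0x3D007 [P=1 RW=1 US=1 PS=0]
  ⇒ phys 0x3D382  [3 reads]
#3 VA=0x400E0755E (w,kernel):
  L0: frame=0x29 idx=16 entry=0x3E007 [P=1 RW=1 US=1 PS=0]
  L1: frame=0x3E idx=7 entry=0x40007 [P=1 RW=1 US=1 PS=0]
  L2: frame=0x40 idx=7 entry=0x43007 [P=1 RW=1 US=1 PS=0]
  ⇒ phys 0x4355E  [3 reads]

TLB: [["0x400E07", "0x43"]]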